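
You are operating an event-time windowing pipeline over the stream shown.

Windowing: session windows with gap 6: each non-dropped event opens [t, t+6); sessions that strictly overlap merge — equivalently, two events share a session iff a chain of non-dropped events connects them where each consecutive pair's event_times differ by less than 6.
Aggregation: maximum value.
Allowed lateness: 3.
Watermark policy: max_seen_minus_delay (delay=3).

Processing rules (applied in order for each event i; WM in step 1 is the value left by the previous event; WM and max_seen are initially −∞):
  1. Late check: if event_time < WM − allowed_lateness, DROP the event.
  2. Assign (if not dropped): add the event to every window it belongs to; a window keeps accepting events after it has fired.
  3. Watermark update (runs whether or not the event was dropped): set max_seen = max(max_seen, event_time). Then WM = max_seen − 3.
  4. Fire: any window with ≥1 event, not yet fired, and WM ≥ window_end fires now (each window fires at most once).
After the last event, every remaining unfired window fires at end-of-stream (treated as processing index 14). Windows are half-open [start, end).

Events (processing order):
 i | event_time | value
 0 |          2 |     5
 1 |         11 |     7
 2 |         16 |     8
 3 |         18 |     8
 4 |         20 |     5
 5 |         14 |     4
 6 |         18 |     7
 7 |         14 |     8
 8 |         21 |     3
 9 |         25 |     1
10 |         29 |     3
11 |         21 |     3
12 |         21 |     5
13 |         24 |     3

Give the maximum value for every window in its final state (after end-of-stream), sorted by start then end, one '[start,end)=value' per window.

[2,8)=5 [11,35)=8

i=0 t=2 v=5: → [2,8); WM=-1
i=1 t=11 v=7: → [11,17); WM=8
i=2 t=16 v=8: → [11,22); WM=13
i=3 t=18 v=8: → [11,24); WM=15
i=4 t=20 v=5: → [11,26); WM=17
i=5 t=14 v=4: → [11,26); WM=17
i=6 t=18 v=7: → [11,26); WM=17
i=7 t=14 v=8: → [11,26); WM=17
i=8 t=21 v=3: → [11,27); WM=18
i=9 t=25 v=1: → [11,31); WM=22
i=10 t=29 v=3: → [11,35); WM=26
i=11 t=21 v=3: DROP (t<26-3); WM=26
i=12 t=21 v=5: DROP (t<26-3); WM=26
i=13 t=24 v=3: → [11,35); WM=26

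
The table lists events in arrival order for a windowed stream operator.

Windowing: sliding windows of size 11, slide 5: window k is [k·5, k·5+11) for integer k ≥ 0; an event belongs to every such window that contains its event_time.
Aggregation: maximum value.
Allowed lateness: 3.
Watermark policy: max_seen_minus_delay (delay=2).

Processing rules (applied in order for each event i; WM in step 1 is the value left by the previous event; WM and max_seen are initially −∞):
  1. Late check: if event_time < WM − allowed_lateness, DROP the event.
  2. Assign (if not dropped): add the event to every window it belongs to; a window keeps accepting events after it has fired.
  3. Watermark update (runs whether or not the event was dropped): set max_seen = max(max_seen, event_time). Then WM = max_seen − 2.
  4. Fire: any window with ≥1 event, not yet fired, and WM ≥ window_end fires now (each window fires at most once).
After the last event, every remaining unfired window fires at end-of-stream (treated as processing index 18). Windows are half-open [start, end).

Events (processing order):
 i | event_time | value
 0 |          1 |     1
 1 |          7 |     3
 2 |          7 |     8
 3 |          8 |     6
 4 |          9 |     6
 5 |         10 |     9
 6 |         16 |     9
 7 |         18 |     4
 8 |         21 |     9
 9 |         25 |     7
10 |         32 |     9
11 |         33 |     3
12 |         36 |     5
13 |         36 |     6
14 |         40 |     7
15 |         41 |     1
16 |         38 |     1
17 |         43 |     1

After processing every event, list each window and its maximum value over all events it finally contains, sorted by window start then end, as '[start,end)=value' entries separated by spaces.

[0,11)=9 [5,16)=9 [10,21)=9 [15,26)=9 [20,31)=9 [25,36)=9 [30,41)=9 [35,46)=7 [40,51)=7

i=0 t=1 v=1: → [0,11); WM=-1
i=1 t=7 v=3: → [5,16),[0,11); WM=5
i=2 t=7 v=8: → [5,16),[0,11); WM=5
i=3 t=8 v=6: → [5,16),[0,11); WM=6
i=4 t=9 v=6: → [5,16),[0,11); WM=7
i=5 t=10 v=9: → [10,21),[5,16),[0,11); WM=8
i=6 t=16 v=9: → [15,26),[10,21); WM=14; [0,11) fires=9
i=7 t=18 v=4: → [15,26),[10,21); WM=16; [5,16) fires=9
i=8 t=21 v=9: → [20,31),[15,26); WM=19
i=9 t=25 v=7: → [25,36),[20,31),[15,26); WM=23; [10,21) fires=9
i=10 t=32 v=9: → [30,41),[25,36); WM=30; [15,26) fires=9
i=11 t=33 v=3: → [30,41),[25,36); WM=31; [20,31) fires=9
i=12 t=36 v=5: → [35,46),[30,41); WM=34
i=13 t=36 v=6: → [35,46),[30,41); WM=34
i=14 t=40 v=7: → [40,51),[35,46),[30,41); WM=38; [25,36) fires=9
i=15 t=41 v=1: → [40,51),[35,46); WM=39
i=16 t=38 v=1: → [35,46),[30,41); WM=39
i=17 t=43 v=1: → [40,51),[35,46); WM=41; [30,41) fires=9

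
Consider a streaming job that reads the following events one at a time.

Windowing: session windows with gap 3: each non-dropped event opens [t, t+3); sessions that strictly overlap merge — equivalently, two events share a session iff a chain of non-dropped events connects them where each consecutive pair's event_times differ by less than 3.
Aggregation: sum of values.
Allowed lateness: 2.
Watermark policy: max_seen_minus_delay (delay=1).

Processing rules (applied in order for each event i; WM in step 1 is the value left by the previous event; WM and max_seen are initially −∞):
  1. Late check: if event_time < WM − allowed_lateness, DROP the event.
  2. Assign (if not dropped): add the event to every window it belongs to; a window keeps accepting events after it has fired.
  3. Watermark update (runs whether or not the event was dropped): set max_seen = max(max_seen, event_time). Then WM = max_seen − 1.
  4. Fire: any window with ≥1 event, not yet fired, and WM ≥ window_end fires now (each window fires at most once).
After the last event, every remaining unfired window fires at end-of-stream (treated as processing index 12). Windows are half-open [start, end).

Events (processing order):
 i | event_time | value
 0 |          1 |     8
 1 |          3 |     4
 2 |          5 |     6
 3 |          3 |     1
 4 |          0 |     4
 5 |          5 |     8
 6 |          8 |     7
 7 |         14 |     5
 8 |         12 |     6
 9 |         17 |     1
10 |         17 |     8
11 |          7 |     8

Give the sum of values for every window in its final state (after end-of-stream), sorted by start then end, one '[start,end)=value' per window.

i=0 t=1 v=8: → [1,4); WM=0
i=1 t=3 v=4: → [1,6); WM=2
i=2 t=5 v=6: → [1,8); WM=4
i=3 t=3 v=1: → [1,8); WM=4
i=4 t=0 v=4: DROP (t<4-2); WM=4
i=5 t=5 v=8: → [1,8); WM=4
i=6 t=8 v=7: → [8,11); WM=7
i=7 t=14 v=5: → [14,17); WM=13
i=8 t=12 v=6: → [12,17); WM=13
i=9 t=17 v=1: → [17,20); WM=16
i=10 t=17 v=8: → [17,20); WM=16
i=11 t=7 v=8: DROP (t<16-2); WM=16

[1,8)=27 [8,11)=7 [12,17)=11 [17,20)=9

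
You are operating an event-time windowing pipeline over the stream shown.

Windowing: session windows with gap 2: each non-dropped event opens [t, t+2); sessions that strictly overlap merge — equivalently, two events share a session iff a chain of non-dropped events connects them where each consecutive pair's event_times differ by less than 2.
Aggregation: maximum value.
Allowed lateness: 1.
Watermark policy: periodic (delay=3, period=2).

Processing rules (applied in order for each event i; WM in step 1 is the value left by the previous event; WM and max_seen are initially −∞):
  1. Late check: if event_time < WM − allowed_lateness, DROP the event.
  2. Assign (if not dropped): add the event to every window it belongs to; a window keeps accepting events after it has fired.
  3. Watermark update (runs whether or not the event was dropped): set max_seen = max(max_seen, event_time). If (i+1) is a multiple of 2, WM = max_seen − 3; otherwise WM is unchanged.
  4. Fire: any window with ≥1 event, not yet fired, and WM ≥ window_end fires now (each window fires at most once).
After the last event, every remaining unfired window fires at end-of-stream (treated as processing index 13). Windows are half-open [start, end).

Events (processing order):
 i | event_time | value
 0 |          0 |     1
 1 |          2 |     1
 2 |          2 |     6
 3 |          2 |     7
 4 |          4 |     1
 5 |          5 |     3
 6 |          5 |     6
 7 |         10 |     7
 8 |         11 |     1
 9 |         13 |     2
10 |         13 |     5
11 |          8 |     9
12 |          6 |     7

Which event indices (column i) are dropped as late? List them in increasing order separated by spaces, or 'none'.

11 12

i=0 t=0 v=1: → [0,2); WM=−∞
i=1 t=2 v=1: → [2,4); WM=-1
i=2 t=2 v=6: → [2,4); WM=-1
i=3 t=2 v=7: → [2,4); WM=-1
i=4 t=4 v=1: → [4,6); WM=-1
i=5 t=5 v=3: → [4,7); WM=2
i=6 t=5 v=6: → [4,7); WM=2
i=7 t=10 v=7: → [10,12); WM=7
i=8 t=11 v=1: → [10,13); WM=7
i=9 t=13 v=2: → [13,15); WM=10
i=10 t=13 v=5: → [13,15); WM=10
i=11 t=8 v=9: DROP (t<10-1); WM=10
i=12 t=6 v=7: DROP (t<10-1); WM=10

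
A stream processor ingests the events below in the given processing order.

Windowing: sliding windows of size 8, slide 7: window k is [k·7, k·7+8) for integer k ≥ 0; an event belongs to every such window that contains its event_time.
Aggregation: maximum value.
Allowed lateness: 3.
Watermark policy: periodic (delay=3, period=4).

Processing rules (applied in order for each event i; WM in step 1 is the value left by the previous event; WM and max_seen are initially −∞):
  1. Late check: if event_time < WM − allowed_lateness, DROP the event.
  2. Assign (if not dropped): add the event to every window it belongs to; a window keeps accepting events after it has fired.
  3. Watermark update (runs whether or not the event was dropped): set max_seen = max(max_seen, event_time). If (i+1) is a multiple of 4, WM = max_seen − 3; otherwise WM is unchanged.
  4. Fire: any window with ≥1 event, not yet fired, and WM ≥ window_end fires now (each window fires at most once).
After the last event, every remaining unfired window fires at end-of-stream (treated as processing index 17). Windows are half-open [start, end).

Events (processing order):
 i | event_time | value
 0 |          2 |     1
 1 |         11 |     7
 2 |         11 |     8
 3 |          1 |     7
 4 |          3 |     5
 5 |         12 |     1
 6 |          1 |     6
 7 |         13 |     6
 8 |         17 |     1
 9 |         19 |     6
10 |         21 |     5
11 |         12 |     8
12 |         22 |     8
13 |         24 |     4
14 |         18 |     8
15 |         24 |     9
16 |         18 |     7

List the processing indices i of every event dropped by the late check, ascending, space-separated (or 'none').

4 6

i=0 t=2 v=1: → [0,8); WM=−∞
i=1 t=11 v=7: → [7,15); WM=−∞
i=2 t=11 v=8: → [7,15); WM=−∞
i=3 t=1 v=7: → [0,8); WM=8; [0,8) fires=7
i=4 t=3 v=5: DROP (t<8-3); WM=8
i=5 t=12 v=1: → [7,15); WM=8
i=6 t=1 v=6: DROP (t<8-3); WM=8
i=7 t=13 v=6: → [7,15); WM=10
i=8 t=17 v=1: → [14,22); WM=10
i=9 t=19 v=6: → [14,22); WM=10
i=10 t=21 v=5: → [21,29),[14,22); WM=10
i=11 t=12 v=8: → [7,15); WM=18; [7,15) fires=8
i=12 t=22 v=8: → [21,29); WM=18
i=13 t=24 v=4: → [21,29); WM=18
i=14 t=18 v=8: → [14,22); WM=18
i=15 t=24 v=9: → [21,29); WM=21
i=16 t=18 v=7: → [14,22); WM=21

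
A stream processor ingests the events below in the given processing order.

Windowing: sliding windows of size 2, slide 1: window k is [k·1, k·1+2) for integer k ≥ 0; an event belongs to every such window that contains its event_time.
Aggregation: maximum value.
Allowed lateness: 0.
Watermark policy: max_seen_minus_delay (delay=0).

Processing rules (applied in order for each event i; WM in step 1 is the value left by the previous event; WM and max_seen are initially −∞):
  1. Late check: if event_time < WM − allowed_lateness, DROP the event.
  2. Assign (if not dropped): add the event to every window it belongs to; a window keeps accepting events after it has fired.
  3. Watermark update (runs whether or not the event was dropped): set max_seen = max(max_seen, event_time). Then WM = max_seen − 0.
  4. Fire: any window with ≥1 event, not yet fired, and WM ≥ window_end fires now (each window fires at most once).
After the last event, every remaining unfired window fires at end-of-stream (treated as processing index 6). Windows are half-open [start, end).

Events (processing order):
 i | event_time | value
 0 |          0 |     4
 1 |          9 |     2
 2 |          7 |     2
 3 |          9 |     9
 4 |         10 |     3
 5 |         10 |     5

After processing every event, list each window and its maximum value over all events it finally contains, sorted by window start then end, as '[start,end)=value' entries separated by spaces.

[0,2)=4 [8,10)=9 [9,11)=9 [10,12)=5

i=0 t=0 v=4: → [0,2); WM=0
i=1 t=9 v=2: → [9,11),[8,10); WM=9; [0,2) fires=4
i=2 t=7 v=2: DROP (t<9-0); WM=9
i=3 t=9 v=9: → [9,11),[8,10); WM=9
i=4 t=10 v=3: → [10,12),[9,11); WM=10; [8,10) fires=9
i=5 t=10 v=5: → [10,12),[9,11); WM=10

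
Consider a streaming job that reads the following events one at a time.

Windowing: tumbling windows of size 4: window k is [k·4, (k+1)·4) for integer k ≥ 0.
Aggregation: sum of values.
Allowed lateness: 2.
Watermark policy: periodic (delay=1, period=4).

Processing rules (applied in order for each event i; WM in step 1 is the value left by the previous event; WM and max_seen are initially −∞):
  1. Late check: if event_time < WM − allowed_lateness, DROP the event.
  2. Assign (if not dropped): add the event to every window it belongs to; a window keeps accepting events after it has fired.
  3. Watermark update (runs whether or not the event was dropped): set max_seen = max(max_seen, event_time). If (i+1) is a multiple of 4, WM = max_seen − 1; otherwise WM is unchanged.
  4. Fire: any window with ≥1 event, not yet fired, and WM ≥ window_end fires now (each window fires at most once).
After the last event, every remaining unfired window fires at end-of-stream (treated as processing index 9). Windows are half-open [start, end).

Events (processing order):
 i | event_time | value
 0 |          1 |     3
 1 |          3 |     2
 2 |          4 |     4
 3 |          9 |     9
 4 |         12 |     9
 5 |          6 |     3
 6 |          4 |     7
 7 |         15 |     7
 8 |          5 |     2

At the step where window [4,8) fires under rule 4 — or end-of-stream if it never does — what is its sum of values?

4

i=0 t=1 v=3: → [0,4); WM=−∞
i=1 t=3 v=2: → [0,4); WM=−∞
i=2 t=4 v=4: → [4,8); WM=−∞
i=3 t=9 v=9: → [8,12); WM=8; [0,4) fires=5 [4,8) fires=4
i=4 t=12 v=9: → [12,16); WM=8
i=5 t=6 v=3: → [4,8); WM=8
i=6 t=4 v=7: DROP (t<8-2); WM=8
i=7 t=15 v=7: → [12,16); WM=14; [8,12) fires=9
i=8 t=5 v=2: DROP (t<14-2); WM=14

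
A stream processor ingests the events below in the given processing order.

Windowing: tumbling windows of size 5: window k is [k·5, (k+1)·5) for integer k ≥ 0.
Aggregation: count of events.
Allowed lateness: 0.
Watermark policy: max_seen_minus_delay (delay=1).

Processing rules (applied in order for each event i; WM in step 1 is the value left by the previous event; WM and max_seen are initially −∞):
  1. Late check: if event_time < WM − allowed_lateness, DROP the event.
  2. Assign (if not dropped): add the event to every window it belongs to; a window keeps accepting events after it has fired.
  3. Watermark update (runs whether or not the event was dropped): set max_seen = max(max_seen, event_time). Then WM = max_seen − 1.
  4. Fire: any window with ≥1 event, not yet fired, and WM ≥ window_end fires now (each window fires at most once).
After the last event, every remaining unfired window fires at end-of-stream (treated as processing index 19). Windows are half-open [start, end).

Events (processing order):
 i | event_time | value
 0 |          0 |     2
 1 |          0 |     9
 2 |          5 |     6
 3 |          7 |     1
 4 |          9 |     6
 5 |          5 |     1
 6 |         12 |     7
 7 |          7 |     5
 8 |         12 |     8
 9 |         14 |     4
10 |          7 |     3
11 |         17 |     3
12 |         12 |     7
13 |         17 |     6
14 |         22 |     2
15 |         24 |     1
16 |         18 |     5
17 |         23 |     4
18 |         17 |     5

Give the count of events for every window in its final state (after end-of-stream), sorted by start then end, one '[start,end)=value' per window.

[0,5)=2 [5,10)=3 [10,15)=3 [15,20)=2 [20,25)=3

i=0 t=0 v=2: → [0,5); WM=-1
i=1 t=0 v=9: → [0,5); WM=-1
i=2 t=5 v=6: → [5,10); WM=4
i=3 t=7 v=1: → [5,10); WM=6; [0,5) fires=2
i=4 t=9 v=6: → [5,10); WM=8
i=5 t=5 v=1: DROP (t<8-0); WM=8
i=6 t=12 v=7: → [10,15); WM=11; [5,10) fires=3
i=7 t=7 v=5: DROP (t<11-0); WM=11
i=8 t=12 v=8: → [10,15); WM=11
i=9 t=14 v=4: → [10,15); WM=13
i=10 t=7 v=3: DROP (t<13-0); WM=13
i=11 t=17 v=3: → [15,20); WM=16; [10,15) fires=3
i=12 t=12 v=7: DROP (t<16-0); WM=16
i=13 t=17 v=6: → [15,20); WM=16
i=14 t=22 v=2: → [20,25); WM=21; [15,20) fires=2
i=15 t=24 v=1: → [20,25); WM=23
i=16 t=18 v=5: DROP (t<23-0); WM=23
i=17 t=23 v=4: → [20,25); WM=23
i=18 t=17 v=5: DROP (t<23-0); WM=23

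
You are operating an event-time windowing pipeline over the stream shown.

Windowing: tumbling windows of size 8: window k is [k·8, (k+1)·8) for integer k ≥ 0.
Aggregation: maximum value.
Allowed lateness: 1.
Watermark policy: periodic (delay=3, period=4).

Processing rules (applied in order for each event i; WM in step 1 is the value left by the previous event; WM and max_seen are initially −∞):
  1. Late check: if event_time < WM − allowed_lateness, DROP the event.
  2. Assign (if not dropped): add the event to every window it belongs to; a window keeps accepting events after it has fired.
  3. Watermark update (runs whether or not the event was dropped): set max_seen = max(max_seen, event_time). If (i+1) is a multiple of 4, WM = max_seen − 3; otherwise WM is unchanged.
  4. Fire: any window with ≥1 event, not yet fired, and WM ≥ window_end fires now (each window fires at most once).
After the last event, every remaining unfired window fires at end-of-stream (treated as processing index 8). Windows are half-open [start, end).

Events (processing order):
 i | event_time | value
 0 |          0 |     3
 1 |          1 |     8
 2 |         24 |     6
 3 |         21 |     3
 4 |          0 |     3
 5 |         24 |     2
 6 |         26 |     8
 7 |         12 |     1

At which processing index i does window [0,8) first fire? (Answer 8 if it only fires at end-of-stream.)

i=0 t=0 v=3: → [0,8); WM=−∞
i=1 t=1 v=8: → [0,8); WM=−∞
i=2 t=24 v=6: → [24,32); WM=−∞
i=3 t=21 v=3: → [16,24); WM=21; [0,8) fires=8
i=4 t=0 v=3: DROP (t<21-1); WM=21
i=5 t=24 v=2: → [24,32); WM=21
i=6 t=26 v=8: → [24,32); WM=21
i=7 t=12 v=1: DROP (t<21-1); WM=23

3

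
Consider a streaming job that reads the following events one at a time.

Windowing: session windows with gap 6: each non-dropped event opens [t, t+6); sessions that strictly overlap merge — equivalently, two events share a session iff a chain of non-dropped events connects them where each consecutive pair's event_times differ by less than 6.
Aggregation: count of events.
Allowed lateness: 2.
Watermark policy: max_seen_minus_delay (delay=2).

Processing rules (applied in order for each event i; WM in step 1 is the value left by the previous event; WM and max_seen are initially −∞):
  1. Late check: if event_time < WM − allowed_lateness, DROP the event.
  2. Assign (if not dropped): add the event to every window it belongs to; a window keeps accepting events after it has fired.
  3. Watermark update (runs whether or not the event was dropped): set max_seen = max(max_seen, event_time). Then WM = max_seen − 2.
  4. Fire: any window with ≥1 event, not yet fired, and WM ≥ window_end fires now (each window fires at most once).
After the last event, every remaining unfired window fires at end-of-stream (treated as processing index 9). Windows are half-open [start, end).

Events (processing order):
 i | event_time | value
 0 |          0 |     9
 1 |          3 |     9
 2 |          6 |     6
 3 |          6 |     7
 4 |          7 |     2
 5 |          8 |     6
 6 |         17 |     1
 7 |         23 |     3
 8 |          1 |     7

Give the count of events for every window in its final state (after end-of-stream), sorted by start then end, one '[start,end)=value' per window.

[0,14)=6 [17,23)=1 [23,29)=1

i=0 t=0 v=9: → [0,6); WM=-2
i=1 t=3 v=9: → [0,9); WM=1
i=2 t=6 v=6: → [0,12); WM=4
i=3 t=6 v=7: → [0,12); WM=4
i=4 t=7 v=2: → [0,13); WM=5
i=5 t=8 v=6: → [0,14); WM=6
i=6 t=17 v=1: → [17,23); WM=15
i=7 t=23 v=3: → [23,29); WM=21
i=8 t=1 v=7: DROP (t<21-2); WM=21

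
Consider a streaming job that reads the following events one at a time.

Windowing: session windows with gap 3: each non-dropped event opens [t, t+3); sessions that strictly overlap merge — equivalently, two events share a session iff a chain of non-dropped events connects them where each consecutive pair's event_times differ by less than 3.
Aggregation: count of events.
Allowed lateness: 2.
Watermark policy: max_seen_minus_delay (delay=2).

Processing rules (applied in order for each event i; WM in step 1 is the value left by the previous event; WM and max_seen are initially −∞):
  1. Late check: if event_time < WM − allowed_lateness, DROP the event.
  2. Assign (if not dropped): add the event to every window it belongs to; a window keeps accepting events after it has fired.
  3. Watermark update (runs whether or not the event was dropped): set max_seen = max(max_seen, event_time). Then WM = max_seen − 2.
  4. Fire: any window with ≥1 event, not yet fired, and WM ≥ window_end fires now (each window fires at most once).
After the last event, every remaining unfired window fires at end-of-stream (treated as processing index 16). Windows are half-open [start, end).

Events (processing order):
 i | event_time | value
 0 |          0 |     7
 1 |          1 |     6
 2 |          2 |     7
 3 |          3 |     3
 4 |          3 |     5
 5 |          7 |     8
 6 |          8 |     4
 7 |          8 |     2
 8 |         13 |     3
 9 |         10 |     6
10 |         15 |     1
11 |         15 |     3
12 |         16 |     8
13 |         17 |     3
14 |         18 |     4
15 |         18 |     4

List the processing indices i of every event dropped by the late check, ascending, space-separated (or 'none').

i=0 t=0 v=7: → [0,3); WM=-2
i=1 t=1 v=6: → [0,4); WM=-1
i=2 t=2 v=7: → [0,5); WM=0
i=3 t=3 v=3: → [0,6); WM=1
i=4 t=3 v=5: → [0,6); WM=1
i=5 t=7 v=8: → [7,10); WM=5
i=6 t=8 v=4: → [7,11); WM=6
i=7 t=8 v=2: → [7,11); WM=6
i=8 t=13 v=3: → [13,16); WM=11
i=9 t=10 v=6: → [7,13); WM=11
i=10 t=15 v=1: → [13,18); WM=13
i=11 t=15 v=3: → [13,18); WM=13
i=12 t=16 v=8: → [13,19); WM=14
i=13 t=17 v=3: → [13,20); WM=15
i=14 t=18 v=4: → [13,21); WM=16
i=15 t=18 v=4: → [13,21); WM=16

none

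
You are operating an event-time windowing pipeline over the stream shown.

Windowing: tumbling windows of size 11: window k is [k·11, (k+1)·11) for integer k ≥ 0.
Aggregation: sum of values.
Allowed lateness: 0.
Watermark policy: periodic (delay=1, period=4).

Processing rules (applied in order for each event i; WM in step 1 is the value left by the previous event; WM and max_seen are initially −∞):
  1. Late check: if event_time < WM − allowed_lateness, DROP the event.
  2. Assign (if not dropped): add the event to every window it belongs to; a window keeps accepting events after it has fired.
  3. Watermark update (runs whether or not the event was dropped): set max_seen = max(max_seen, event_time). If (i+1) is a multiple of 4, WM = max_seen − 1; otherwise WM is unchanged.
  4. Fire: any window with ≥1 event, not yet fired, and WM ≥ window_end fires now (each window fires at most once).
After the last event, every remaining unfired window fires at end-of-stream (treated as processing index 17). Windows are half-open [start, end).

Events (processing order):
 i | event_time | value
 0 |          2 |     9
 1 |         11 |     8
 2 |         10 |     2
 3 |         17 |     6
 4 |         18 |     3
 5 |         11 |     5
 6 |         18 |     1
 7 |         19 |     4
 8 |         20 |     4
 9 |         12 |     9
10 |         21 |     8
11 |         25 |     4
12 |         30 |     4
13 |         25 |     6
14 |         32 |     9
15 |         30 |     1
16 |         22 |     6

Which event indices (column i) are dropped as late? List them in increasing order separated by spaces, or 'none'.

i=0 t=2 v=9: → [0,11); WM=−∞
i=1 t=11 v=8: → [11,22); WM=−∞
i=2 t=10 v=2: → [0,11); WM=−∞
i=3 t=17 v=6: → [11,22); WM=16; [0,11) fires=11
i=4 t=18 v=3: → [11,22); WM=16
i=5 t=11 v=5: DROP (t<16-0); WM=16
i=6 t=18 v=1: → [11,22); WM=16
i=7 t=19 v=4: → [11,22); WM=18
i=8 t=20 v=4: → [11,22); WM=18
i=9 t=12 v=9: DROP (t<18-0); WM=18
i=10 t=21 v=8: → [11,22); WM=18
i=11 t=25 v=4: → [22,33); WM=24; [11,22) fires=34
i=12 t=30 v=4: → [22,33); WM=24
i=13 t=25 v=6: → [22,33); WM=24
i=14 t=32 v=9: → [22,33); WM=24
i=15 t=30 v=1: → [22,33); WM=31
i=16 t=22 v=6: DROP (t<31-0); WM=31

5 9 16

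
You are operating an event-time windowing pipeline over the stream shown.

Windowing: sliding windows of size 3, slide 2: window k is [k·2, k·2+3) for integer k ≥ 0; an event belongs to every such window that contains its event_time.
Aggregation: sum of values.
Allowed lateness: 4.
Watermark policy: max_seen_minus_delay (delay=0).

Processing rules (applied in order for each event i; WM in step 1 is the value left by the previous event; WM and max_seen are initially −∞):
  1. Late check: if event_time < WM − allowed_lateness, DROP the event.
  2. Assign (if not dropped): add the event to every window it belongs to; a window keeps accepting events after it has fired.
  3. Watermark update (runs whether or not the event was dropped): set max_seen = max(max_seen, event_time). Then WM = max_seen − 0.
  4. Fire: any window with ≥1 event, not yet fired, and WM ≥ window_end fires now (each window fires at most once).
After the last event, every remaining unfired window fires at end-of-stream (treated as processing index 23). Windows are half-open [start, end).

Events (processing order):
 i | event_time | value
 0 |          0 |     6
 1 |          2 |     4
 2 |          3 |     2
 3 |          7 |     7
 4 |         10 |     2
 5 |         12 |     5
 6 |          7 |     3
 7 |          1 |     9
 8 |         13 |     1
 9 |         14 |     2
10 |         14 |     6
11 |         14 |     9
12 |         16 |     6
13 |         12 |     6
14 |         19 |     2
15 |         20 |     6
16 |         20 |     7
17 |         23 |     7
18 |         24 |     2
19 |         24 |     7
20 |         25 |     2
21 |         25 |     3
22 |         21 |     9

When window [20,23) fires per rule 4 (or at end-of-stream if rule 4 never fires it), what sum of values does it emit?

13

i=0 t=0 v=6: → [0,3); WM=0
i=1 t=2 v=4: → [2,5),[0,3); WM=2
i=2 t=3 v=2: → [2,5); WM=3; [0,3) fires=10
i=3 t=7 v=7: → [6,9); WM=7; [2,5) fires=6
i=4 t=10 v=2: → [10,13),[8,11); WM=10; [6,9) fires=7
i=5 t=12 v=5: → [12,15),[10,13); WM=12; [8,11) fires=2
i=6 t=7 v=3: DROP (t<12-4); WM=12
i=7 t=1 v=9: DROP (t<12-4); WM=12
i=8 t=13 v=1: → [12,15); WM=13; [10,13) fires=7
i=9 t=14 v=2: → [14,17),[12,15); WM=14
i=10 t=14 v=6: → [14,17),[12,15); WM=14
i=11 t=14 v=9: → [14,17),[12,15); WM=14
i=12 t=16 v=6: → [16,19),[14,17); WM=16; [12,15) fires=23
i=13 t=12 v=6: → [12,15),[10,13); WM=16
i=14 t=19 v=2: → [18,21); WM=19; [14,17) fires=23 [16,19) fires=6
i=15 t=20 v=6: → [20,23),[18,21); WM=20
i=16 t=20 v=7: → [20,23),[18,21); WM=20
i=17 t=23 v=7: → [22,25); WM=23; [18,21) fires=15 [20,23) fires=13
i=18 t=24 v=2: → [24,27),[22,25); WM=24
i=19 t=24 v=7: → [24,27),[22,25); WM=24
i=20 t=25 v=2: → [24,27); WM=25; [22,25) fires=16
i=21 t=25 v=3: → [24,27); WM=25
i=22 t=21 v=9: → [20,23); WM=25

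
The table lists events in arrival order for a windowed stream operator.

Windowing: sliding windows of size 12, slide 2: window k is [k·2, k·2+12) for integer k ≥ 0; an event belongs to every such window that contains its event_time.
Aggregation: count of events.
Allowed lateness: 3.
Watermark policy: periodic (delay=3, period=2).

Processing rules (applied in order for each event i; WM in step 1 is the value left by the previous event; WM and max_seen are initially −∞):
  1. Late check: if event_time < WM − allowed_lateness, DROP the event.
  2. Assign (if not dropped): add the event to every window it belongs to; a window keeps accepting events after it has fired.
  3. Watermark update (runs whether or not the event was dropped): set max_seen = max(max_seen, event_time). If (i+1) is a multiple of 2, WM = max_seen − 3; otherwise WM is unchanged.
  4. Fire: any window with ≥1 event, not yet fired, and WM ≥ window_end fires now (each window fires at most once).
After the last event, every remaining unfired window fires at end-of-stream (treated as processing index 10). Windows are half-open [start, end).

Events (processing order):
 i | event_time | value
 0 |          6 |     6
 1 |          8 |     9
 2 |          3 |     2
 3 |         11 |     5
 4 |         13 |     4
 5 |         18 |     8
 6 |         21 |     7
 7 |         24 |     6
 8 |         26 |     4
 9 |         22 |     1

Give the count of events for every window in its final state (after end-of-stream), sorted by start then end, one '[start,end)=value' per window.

i=0 t=6 v=6: → [6,18),[4,16),[2,14),[0,12); WM=−∞
i=1 t=8 v=9: → [8,20),[6,18),[4,16),[2,14),[0,12); WM=5
i=2 t=3 v=2: → [2,14),[0,12); WM=5
i=3 t=11 v=5: → [10,22),[8,20),[6,18),[4,16),[2,14),[0,12); WM=8
i=4 t=13 v=4: → [12,24),[10,22),[8,20),[6,18),[4,16),[2,14); WM=8
i=5 t=18 v=8: → [18,30),[16,28),[14,26),[12,24),[10,22),[8,20); WM=15; [0,12) fires=4 [2,14) fires=5
i=6 t=21 v=7: → [20,32),[18,30),[16,28),[14,26),[12,24),[10,22); WM=15
i=7 t=24 v=6: → [24,36),[22,34),[20,32),[18,30),[16,28),[14,26); WM=21; [4,16) fires=4 [6,18) fires=4 [8,20) fires=4
i=8 t=26 v=4: → [26,38),[24,36),[22,34),[20,32),[18,30),[16,28); WM=21
i=9 t=22 v=1: → [22,34),[20,32),[18,30),[16,28),[14,26),[12,24); WM=23; [10,22) fires=4

[0,12)=4 [2,14)=5 [4,16)=4 [6,18)=4 [8,20)=4 [10,22)=4 [12,24)=4 [14,26)=4 [16,28)=5 [18,30)=5 [20,32)=4 [22,34)=3 [24,36)=2 [26,38)=1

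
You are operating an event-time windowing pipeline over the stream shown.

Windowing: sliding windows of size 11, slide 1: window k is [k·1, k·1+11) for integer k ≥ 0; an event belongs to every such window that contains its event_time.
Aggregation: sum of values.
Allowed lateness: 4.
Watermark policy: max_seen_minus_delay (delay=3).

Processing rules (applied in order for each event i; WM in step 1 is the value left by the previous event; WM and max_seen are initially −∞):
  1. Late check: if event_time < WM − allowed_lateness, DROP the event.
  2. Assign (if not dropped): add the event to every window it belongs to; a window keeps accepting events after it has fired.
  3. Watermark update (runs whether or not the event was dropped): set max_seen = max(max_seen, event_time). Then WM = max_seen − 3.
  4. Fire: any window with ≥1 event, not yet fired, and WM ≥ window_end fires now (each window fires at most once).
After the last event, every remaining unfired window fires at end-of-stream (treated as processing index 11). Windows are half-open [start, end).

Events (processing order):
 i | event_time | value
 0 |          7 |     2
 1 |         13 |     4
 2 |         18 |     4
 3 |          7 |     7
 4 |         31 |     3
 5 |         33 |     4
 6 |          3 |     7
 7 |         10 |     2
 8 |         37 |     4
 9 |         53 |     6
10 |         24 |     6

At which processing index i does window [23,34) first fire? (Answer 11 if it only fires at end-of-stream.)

8

i=0 t=7 v=2: → [7,18),[6,17),[5,16),[4,15),[3,14),[2,13),[1,12),[0,11); WM=4
i=1 t=13 v=4: → [13,24),[12,23),[11,22),[10,21),[9,20),[8,19),[7,18),[6,17),[5,16),[4,15),[3,14); WM=10
i=2 t=18 v=4: → [18,29),[17,28),[16,27),[15,26),[14,25),[13,24),[12,23),[11,22),[10,21),[9,20),[8,19); WM=15; [0,11) fires=2 [1,12) fires=2 [2,13) fires=2 [3,14) fires=6 [4,15) fires=6
i=3 t=7 v=7: DROP (t<15-4); WM=15
i=4 t=31 v=3: → [31,42),[30,41),[29,40),[28,39),[27,38),[26,37),[25,36),[24,35),[23,34),[22,33),[21,32); WM=28; [5,16) fires=6 [6,17) fires=6 [7,18) fires=6 [8,19) fires=8 [9,20) fires=8 [10,21) fires=8 [11,22) fires=8 [12,23) fires=8 [13,24) fires=8 [14,25) fires=4 [15,26) fires=4 [16,27) fires=4 [17,28) fires=4
i=5 t=33 v=4: → [33,44),[32,43),[31,42),[30,41),[29,40),[28,39),[27,38),[26,37),[25,36),[24,35),[23,34); WM=30; [18,29) fires=4
i=6 t=3 v=7: DROP (t<30-4); WM=30
i=7 t=10 v=2: DROP (t<30-4); WM=30
i=8 t=37 v=4: → [37,48),[36,47),[35,46),[34,45),[33,44),[32,43),[31,42),[30,41),[29,40),[28,39),[27,38); WM=34; [21,32) fires=3 [22,33) fires=3 [23,34) fires=7
i=9 t=53 v=6: → [53,64),[52,63),[51,62),[50,61),[49,60),[48,59),[47,58),[46,57),[45,56),[44,55),[43,54); WM=50; [24,35) fires=7 [25,36) fires=7 [26,37) fires=7 [27,38) fires=11 [28,39) fires=11 [29,40) fires=11 [30,41) fires=11 [31,42) fires=11 [32,43) fires=8 [33,44) fires=8 [34,45) fires=4 [35,46) fires=4 [36,47) fires=4 [37,48) fires=4
i=10 t=24 v=6: DROP (t<50-4); WM=50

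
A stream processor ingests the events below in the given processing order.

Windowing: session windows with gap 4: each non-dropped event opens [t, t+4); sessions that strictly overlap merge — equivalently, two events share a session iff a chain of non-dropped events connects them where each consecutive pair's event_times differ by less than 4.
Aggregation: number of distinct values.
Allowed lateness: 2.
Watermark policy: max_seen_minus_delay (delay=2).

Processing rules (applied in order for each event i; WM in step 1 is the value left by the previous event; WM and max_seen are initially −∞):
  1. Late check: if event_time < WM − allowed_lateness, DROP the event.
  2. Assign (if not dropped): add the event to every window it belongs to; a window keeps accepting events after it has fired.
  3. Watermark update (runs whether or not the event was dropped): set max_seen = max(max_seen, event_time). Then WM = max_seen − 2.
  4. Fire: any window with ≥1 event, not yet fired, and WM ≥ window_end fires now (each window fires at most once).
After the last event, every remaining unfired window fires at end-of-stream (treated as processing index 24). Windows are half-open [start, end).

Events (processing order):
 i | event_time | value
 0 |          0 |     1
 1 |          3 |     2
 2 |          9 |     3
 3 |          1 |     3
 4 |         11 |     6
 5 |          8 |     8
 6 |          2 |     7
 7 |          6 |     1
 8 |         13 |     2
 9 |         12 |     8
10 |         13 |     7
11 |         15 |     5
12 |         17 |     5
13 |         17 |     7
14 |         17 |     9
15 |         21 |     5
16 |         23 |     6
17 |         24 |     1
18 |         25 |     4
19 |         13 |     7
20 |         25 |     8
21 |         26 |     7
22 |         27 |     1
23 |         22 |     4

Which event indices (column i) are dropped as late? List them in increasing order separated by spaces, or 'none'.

3 6 7 19 23

i=0 t=0 v=1: → [0,4); WM=-2
i=1 t=3 v=2: → [0,7); WM=1
i=2 t=9 v=3: → [9,13); WM=7
i=3 t=1 v=3: DROP (t<7-2); WM=7
i=4 t=11 v=6: → [9,15); WM=9
i=5 t=8 v=8: → [8,15); WM=9
i=6 t=2 v=7: DROP (t<9-2); WM=9
i=7 t=6 v=1: DROP (t<9-2); WM=9
i=8 t=13 v=2: → [8,17); WM=11
i=9 t=12 v=8: → [8,17); WM=11
i=10 t=13 v=7: → [8,17); WM=11
i=11 t=15 v=5: → [8,19); WM=13
i=12 t=17 v=5: → [8,21); WM=15
i=13 t=17 v=7: → [8,21); WM=15
i=14 t=17 v=9: → [8,21); WM=15
i=15 t=21 v=5: → [21,25); WM=19
i=16 t=23 v=6: → [21,27); WM=21
i=17 t=24 v=1: → [21,28); WM=22
i=18 t=25 v=4: → [21,29); WM=23
i=19 t=13 v=7: DROP (t<23-2); WM=23
i=20 t=25 v=8: → [21,29); WM=23
i=21 t=26 v=7: → [21,30); WM=24
i=22 t=27 v=1: → [21,31); WM=25
i=23 t=22 v=4: DROP (t<25-2); WM=25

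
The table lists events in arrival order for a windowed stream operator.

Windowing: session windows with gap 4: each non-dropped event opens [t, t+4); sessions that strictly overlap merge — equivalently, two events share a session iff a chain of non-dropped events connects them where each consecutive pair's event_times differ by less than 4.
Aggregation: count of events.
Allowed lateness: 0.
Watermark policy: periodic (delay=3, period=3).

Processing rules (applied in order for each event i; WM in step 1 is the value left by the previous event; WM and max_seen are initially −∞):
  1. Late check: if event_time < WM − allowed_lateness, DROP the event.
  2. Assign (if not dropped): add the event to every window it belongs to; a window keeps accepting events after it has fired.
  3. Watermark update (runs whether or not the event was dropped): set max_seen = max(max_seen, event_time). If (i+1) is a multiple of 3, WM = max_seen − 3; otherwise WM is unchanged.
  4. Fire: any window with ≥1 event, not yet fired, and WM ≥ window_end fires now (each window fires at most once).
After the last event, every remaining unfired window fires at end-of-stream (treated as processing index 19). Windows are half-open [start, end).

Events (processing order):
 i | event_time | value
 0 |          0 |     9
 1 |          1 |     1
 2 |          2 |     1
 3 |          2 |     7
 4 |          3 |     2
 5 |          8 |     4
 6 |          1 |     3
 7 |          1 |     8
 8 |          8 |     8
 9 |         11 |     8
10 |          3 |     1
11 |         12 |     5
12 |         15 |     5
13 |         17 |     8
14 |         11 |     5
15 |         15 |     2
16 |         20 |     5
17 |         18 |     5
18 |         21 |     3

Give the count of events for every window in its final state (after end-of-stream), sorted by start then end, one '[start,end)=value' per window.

[0,7)=5 [8,25)=11

i=0 t=0 v=9: → [0,4); WM=−∞
i=1 t=1 v=1: → [0,5); WM=−∞
i=2 t=2 v=1: → [0,6); WM=-1
i=3 t=2 v=7: → [0,6); WM=-1
i=4 t=3 v=2: → [0,7); WM=-1
i=5 t=8 v=4: → [8,12); WM=5
i=6 t=1 v=3: DROP (t<5-0); WM=5
i=7 t=1 v=8: DROP (t<5-0); WM=5
i=8 t=8 v=8: → [8,12); WM=5
i=9 t=11 v=8: → [8,15); WM=5
i=10 t=3 v=1: DROP (t<5-0); WM=5
i=11 t=12 v=5: → [8,16); WM=9
i=12 t=15 v=5: → [8,19); WM=9
i=13 t=17 v=8: → [8,21); WM=9
i=14 t=11 v=5: → [8,21); WM=14
i=15 t=15 v=2: → [8,21); WM=14
i=16 t=20 v=5: → [8,24); WM=14
i=17 t=18 v=5: → [8,24); WM=17
i=18 t=21 v=3: → [8,25); WM=17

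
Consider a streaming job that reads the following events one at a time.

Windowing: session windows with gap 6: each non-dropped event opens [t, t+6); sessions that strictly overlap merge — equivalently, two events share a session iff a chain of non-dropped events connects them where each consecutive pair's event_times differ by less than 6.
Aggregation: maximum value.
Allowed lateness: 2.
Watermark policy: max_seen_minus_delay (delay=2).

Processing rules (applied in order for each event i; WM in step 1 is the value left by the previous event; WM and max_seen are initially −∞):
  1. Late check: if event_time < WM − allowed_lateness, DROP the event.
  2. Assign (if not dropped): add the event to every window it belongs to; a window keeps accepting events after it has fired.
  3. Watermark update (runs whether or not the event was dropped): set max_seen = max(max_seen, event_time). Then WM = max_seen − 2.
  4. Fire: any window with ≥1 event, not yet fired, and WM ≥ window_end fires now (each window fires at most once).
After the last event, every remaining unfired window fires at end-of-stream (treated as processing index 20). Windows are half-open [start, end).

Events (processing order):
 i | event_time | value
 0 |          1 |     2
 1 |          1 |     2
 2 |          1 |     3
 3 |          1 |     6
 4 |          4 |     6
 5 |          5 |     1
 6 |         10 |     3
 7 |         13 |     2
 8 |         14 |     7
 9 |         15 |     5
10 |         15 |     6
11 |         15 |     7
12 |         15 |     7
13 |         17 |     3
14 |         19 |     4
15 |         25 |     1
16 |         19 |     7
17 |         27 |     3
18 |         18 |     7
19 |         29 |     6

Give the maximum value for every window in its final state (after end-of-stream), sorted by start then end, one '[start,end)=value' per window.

i=0 t=1 v=2: → [1,7); WM=-1
i=1 t=1 v=2: → [1,7); WM=-1
i=2 t=1 v=3: → [1,7); WM=-1
i=3 t=1 v=6: → [1,7); WM=-1
i=4 t=4 v=6: → [1,10); WM=2
i=5 t=5 v=1: → [1,11); WM=3
i=6 t=10 v=3: → [1,16); WM=8
i=7 t=13 v=2: → [1,19); WM=11
i=8 t=14 v=7: → [1,20); WM=12
i=9 t=15 v=5: → [1,21); WM=13
i=10 t=15 v=6: → [1,21); WM=13
i=11 t=15 v=7: → [1,21); WM=13
i=12 t=15 v=7: → [1,21); WM=13
i=13 t=17 v=3: → [1,23); WM=15
i=14 t=19 v=4: → [1,25); WM=17
i=15 t=25 v=1: → [25,31); WM=23
i=16 t=19 v=7: DROP (t<23-2); WM=23
i=17 t=27 v=3: → [25,33); WM=25
i=18 t=18 v=7: DROP (t<25-2); WM=25
i=19 t=29 v=6: → [25,35); WM=27

[1,25)=7 [25,35)=6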